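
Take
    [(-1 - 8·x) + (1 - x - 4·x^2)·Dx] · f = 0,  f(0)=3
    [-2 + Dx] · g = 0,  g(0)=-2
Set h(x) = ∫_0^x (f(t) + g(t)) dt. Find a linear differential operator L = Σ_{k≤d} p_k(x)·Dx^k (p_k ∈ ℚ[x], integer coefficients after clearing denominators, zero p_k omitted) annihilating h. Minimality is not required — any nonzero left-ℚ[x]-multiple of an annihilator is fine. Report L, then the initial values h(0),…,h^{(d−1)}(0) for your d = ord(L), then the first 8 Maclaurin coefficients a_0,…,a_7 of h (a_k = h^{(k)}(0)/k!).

f: a_k = 3, 3, 15, 27, 87, 195, 543, 1323, …
g: a_k = -2, -4, -4, -8/3, -4/3, -8/15, -8/45, -16/315, …
L₀ := lclm(L_f,L_g); ord L₀ ≤ 1+1.
h=∫₀ˣh₀: take L = L₀·Dx.
L = (-16 - 20·x - 240·x^2 - 128·x^3)·Dx + (6 + 32·x + 124·x^2 - 32·x^3 - 64·x^4)·Dx^2 + (1 - 11·x - 2·x^2 + 48·x^3 + 32·x^4)·Dx^3  (order 3).
h: a_k = 0, 1, -1/2, 11/3, 73/12, 257/15, 2917/90, 24427/315, …
ICs: h(0) = 0, h′(0) = 1, h′′(0) = -1.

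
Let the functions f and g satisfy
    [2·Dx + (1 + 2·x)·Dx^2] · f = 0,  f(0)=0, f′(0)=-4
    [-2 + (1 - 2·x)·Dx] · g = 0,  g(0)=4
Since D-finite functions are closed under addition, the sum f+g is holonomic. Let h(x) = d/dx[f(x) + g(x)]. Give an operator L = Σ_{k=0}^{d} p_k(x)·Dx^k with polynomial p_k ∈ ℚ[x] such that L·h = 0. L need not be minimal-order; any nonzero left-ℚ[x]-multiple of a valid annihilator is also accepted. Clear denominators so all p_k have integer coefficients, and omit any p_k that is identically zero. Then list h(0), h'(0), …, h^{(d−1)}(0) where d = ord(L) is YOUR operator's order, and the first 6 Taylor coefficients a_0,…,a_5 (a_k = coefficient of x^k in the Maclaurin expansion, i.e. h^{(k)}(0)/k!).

f: a_k = 0, -4, 4, -16/3, 8, -64/5, …
g: a_k = 4, 8, 16, 32, 64, 128, …
f+g: L₀ = lclm(L_f,L_g), ord ≤ 2+1.
Derive L from L₀ (diff closure).
L = (-40 - 16·x) + (-8 - 64·x - 32·x^2)·Dx + (3 + 2·x - 12·x^2 - 8·x^3)·Dx^2  (order 2).
h: a_k = 4, 40, 80, 288, 576, 1664, …
ICs: h(0) = 4, h′(0) = 40.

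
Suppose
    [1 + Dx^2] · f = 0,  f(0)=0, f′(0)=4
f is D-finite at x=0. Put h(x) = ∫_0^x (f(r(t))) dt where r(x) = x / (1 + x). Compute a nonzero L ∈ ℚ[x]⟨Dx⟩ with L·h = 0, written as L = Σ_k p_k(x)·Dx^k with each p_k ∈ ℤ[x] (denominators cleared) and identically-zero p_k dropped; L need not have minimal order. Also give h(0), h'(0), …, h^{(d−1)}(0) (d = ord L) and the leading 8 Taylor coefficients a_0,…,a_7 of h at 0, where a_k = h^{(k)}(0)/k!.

L = Dx + (2 + 6·x + 6·x^2 + 2·x^3)·Dx^2 + (1 + 4·x + 6·x^2 + 4·x^3 + x^4)·Dx^3  (order 3).
h: a_k = 0, 0, 2, -4/3, 5/6, -2/5, 1/180, 5/14, …
ICs: h(0) = 0, h′(0) = 0, h′′(0) = 4.

f: a_k = 0, 4, 0, -2/3, 0, 1/30, 0, -1/1260, …
Substitute x→r, Dx→(1/r')Dx; clear ⇒ L₀.
Integrate: L := L₀·Dx.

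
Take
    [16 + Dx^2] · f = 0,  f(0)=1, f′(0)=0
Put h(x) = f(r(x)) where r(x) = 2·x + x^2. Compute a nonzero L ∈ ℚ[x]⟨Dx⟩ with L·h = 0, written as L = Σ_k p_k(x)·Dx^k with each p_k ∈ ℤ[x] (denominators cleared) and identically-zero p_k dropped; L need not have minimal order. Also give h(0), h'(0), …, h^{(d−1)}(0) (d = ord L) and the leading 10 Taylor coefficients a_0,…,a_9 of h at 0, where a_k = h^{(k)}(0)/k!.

f: a_k = 1, 0, -8, 0, 32/3, 0, -256/45, 0, 512/315, 0, …
L₀ from L_f via x↦r, Dx↦r'^{-1}Dx.
L = (64 + 192·x + 192·x^2 + 64·x^3) - Dx + (1 + x)·Dx^2  (order 2).
h: a_k = 1, 0, -32, -32, 488/3, 1024/3, -4864/45, -15104/15, -295648/315, 237568/315, …
ICs: h(0) = 1, h′(0) = 0.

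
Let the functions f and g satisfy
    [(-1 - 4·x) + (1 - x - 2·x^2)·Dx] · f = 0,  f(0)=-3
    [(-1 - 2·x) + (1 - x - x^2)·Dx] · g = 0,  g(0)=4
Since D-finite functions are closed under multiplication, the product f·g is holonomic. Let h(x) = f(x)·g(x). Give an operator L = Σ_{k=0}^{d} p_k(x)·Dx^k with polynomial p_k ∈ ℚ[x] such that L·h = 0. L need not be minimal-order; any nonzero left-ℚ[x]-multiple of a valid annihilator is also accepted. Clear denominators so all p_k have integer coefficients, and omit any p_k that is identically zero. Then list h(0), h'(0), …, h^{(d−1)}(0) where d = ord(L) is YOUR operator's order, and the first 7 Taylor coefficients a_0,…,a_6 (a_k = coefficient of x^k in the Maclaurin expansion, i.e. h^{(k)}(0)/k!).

L = (-2 - 4·x + 9·x^2 + 8·x^3) + (1 - 2·x - 2·x^2 + 3·x^3 + 2·x^4)·Dx  (order 1).
h: a_k = -12, -24, -72, -156, -360, -768, -1644, …
ICs: h(0) = -12.

f: a_k = -3, -3, -9, -15, -33, -63, -129, …
g: a_k = 4, 4, 8, 12, 20, 32, 52, …
h₀=f·g: eliminate ⇒ L₀, order ≤ 1·1.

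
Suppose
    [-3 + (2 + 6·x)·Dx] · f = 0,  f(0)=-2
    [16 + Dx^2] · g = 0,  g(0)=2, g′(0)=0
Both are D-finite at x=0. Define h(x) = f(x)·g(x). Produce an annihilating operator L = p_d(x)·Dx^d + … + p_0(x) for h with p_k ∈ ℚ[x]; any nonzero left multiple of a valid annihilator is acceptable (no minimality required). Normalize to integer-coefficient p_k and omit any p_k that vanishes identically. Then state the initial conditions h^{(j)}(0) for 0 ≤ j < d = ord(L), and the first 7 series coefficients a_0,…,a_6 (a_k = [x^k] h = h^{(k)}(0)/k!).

L = (91 + 384·x + 576·x^2) + (-12 - 36·x)·Dx + (4 + 24·x + 36·x^2)·Dx^2  (order 2).
h: a_k = -4, -6, 73/2, 165/4, -6337/96, -2341/64, 337609/11520, …
ICs: h(0) = -4, h′(0) = -6.

f: a_k = -2, -3, 9/4, -27/8, 405/64, -1701/128, 15309/512, …
g: a_k = 2, 0, -16, 0, 64/3, 0, -512/45, …
L₀ := L_f ⊗_s L_g (sym. prod.), ord ≤ 2.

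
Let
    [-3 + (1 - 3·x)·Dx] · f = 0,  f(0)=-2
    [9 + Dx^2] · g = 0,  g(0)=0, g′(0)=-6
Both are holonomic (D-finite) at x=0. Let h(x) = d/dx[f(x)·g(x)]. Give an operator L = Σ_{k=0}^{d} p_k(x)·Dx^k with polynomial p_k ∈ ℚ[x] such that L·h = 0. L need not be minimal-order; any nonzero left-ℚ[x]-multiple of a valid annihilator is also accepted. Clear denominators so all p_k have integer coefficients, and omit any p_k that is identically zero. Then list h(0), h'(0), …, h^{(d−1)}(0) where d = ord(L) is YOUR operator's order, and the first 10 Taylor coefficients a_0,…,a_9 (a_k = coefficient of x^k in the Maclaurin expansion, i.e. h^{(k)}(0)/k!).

L = (-9 - 54·x + 81·x^2) + (-6 + 18·x)·Dx + (1 - 6·x + 9·x^2)·Dx^2  (order 2).
h: a_k = 12, 72, 270, 1080, 8181/2, 73629/5, 1030563/20, 6183378/35, 667807011/1120, 222602337/112, …
ICs: h(0) = 12, h′(0) = 72.

f: a_k = -2, -6, -18, -54, -162, -486, -1458, -4374, -13122, -39366, …
g: a_k = 0, -6, 0, 9, 0, -81/20, 0, 243/280, 0, -243/2240, …
Sym-product of L_f,L_g gives L₀ (≤ ord 2).
Differentiate: ansatz ord ≤ ord L₀ ⇒ L.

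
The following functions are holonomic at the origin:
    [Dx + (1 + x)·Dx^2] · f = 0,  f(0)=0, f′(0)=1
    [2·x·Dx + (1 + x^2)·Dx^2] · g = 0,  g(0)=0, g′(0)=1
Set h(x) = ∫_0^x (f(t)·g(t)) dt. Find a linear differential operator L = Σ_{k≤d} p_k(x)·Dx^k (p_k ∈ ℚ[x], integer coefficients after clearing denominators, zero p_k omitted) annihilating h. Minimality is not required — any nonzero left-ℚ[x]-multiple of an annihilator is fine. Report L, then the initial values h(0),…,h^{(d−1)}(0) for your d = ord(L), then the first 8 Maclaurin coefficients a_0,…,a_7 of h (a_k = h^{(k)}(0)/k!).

L = (24 + 44·x + 80·x^2 + 156·x^3 + 120·x^4 + 52·x^5 + 4·x^7)·Dx^2 + (18 + 124·x + 308·x^2 + 484·x^3 + 544·x^4 + 372·x^5 + 140·x^6 + 12·x^7 + 14·x^8)·Dx^3 + (12 + 64·x + 192·x^2 + 312·x^3 + 360·x^4 + 312·x^5 + 192·x^6 + 72·x^7 + 12·x^8 + 8·x^9)·Dx^4 + (5 + 18·x + 37·x^2 + 56·x^3 + 66·x^4 + 60·x^5 + 42·x^6 + 24·x^7 + 9·x^8 + 2·x^9 + x^10)·Dx^5  (order 5).
h: a_k = 0, 0, 0, 1/3, -1/8, 0, -1/72, 13/315, …
ICs: h(0) = 0, h′(0) = 0, h′′(0) = 0, h′′′(0) = 2, h′′′′(0) = -3.

f: a_k = 0, 1, -1/2, 1/3, -1/4, 1/5, -1/6, 1/7, …
g: a_k = 0, 1, 0, -1/3, 0, 1/5, 0, -1/7, …
Sym-product of L_f,L_g gives L₀ (≤ ord 4).
Integrate: L := L₀·Dx.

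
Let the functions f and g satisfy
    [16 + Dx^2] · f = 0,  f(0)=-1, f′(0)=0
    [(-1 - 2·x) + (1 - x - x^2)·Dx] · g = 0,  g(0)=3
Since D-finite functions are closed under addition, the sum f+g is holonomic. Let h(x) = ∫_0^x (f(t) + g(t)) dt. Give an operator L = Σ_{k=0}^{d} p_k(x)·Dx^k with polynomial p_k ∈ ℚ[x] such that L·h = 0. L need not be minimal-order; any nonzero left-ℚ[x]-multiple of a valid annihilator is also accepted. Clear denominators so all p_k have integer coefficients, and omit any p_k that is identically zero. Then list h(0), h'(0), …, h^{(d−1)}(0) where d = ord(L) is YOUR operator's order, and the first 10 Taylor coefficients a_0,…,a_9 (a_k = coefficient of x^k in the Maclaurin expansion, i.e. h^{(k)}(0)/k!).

f: a_k = -1, 0, 8, 0, -32/3, 0, 256/45, 0, -512/315, 0, …
g: a_k = 3, 3, 6, 9, 15, 24, 39, 63, 102, 165, …
h₀=f+g: left-lcm gives L₀, ord ≤ 3.
∫: right-multiply L₀ by Dx.
L = (-272 - 384·x + 352·x^2 - 192·x^3 - 640·x^4 - 256·x^5)·Dx + (160 - 368·x - 32·x^2 + 544·x^3 - 48·x^4 - 384·x^5 - 128·x^6)·Dx^2 + (-17 - 24·x + 22·x^2 - 12·x^3 - 40·x^4 - 16·x^5)·Dx^3 + (10 - 23·x - 2·x^2 + 34·x^3 - 3·x^4 - 24·x^5 - 8·x^6)·Dx^4  (order 4).
h: a_k = 0, 2, 3/2, 14/3, 9/4, 13/15, 4, 2011/315, 63/8, 31618/2835, …
ICs: h(0) = 0, h′(0) = 2, h′′(0) = 3, h′′′(0) = 28.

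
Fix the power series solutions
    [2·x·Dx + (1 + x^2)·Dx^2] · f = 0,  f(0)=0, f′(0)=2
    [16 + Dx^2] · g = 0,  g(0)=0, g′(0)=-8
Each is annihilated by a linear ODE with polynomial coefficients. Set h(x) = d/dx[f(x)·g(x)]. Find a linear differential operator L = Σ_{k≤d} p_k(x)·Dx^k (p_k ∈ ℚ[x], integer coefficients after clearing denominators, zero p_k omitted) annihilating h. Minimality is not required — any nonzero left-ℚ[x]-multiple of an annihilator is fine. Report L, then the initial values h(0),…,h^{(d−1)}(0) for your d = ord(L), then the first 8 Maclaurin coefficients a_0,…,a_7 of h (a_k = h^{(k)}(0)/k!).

L = (32960 + 157056·x^2 + 319424·x^4 + 359424·x^6 + 242688·x^8 + 94208·x^10 + 16384·x^12) + (6752·x + 28736·x^3 + 49120·x^5 + 43520·x^7 + 20480·x^9 + 4096·x^11)·Dx + (3420 + 17320·x^2 + 37356·x^4 + 44272·x^6 + 30848·x^8 + 12032·x^10 + 2048·x^12)·Dx^2 + (422·x + 1796·x^3 + 3070·x^5 + 2720·x^7 + 1280·x^9 + 256·x^11)·Dx^3 + (85 + 469·x^2 + 1087·x^4 + 1363·x^6 + 980·x^8 + 384·x^10 + 64·x^12)·Dx^4  (order 4).
h: a_k = 0, -32, 0, 192, 0, -928/3, 0, 1408/5, …
ICs: h(0) = 0, h′(0) = -32, h′′(0) = 0, h′′′(0) = 1152.

f: a_k = 0, 2, 0, -2/3, 0, 2/5, 0, -2/7, …
g: a_k = 0, -8, 0, 64/3, 0, -256/15, 0, 2048/315, …
h₀=f·g: eliminate ⇒ L₀, order ≤ 2·2.
h₀' ⇒ L via d/dx closure of L₀.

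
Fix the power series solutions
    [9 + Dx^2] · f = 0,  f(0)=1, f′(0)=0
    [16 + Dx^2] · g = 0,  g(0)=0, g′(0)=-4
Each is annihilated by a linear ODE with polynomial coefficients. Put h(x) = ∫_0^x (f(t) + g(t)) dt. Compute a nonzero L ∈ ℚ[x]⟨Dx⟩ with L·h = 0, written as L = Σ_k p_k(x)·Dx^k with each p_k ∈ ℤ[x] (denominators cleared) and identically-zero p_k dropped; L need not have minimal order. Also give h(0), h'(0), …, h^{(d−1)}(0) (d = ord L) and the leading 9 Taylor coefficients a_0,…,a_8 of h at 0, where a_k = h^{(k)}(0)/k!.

L = 144·Dx + 25·Dx^3 + Dx^5  (order 5).
h: a_k = 0, 1, -2, -3/2, 8/3, 27/40, -64/45, -81/560, 128/315, …
ICs: h(0) = 0, h′(0) = 1, h′′(0) = -4, h′′′(0) = -9, h′′′′(0) = 64.

f: a_k = 1, 0, -9/2, 0, 27/8, 0, -81/80, 0, 729/4480, …
g: a_k = 0, -4, 0, 32/3, 0, -128/15, 0, 1024/315, 0, …
h₀=f+g: left-lcm gives L₀, ord ≤ 4.
∫: right-multiply L₀ by Dx.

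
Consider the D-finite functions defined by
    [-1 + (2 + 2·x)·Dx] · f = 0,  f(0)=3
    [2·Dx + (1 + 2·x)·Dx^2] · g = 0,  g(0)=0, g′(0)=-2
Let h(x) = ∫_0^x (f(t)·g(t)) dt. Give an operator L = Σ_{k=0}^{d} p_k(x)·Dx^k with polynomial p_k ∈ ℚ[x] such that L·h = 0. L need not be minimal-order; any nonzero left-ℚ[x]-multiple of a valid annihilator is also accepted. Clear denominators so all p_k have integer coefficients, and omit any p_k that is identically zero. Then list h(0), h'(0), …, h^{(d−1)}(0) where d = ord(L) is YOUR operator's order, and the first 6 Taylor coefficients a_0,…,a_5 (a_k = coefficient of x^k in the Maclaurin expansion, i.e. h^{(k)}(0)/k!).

f: a_k = 3, 3/2, -3/8, 3/16, -15/128, 21/256, …
g: a_k = 0, -2, 2, -8/3, 4, -32/5, …
Product ⇒ symmetric product L₀, ord ≤ 2.
∫: right-multiply L₀ by Dx.
L = (-1 + 2·x)·Dx + (4 + 4·x)·Dx^2 + (4 + 16·x + 20·x^2 + 8·x^3)·Dx^3  (order 3).
h: a_k = 0, 0, -3, 1, -17/16, 11/8, …
ICs: h(0) = 0, h′(0) = 0, h′′(0) = -6.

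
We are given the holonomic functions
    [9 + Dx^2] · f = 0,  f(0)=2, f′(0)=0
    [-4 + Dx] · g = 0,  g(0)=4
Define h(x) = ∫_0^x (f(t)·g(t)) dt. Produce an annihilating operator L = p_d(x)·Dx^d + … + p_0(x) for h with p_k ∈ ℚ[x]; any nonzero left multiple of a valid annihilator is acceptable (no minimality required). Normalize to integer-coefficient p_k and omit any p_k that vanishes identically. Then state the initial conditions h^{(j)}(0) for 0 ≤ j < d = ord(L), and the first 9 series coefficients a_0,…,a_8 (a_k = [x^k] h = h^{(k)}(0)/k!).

L = 25·Dx - 8·Dx^2 + Dx^3  (order 3).
h: a_k = 0, 8, 16, 28/3, -44/3, -527/15, -1558/45, -1679/90, -4031/1260, …
ICs: h(0) = 0, h′(0) = 8, h′′(0) = 32.

f: a_k = 2, 0, -9, 0, 27/4, 0, -81/40, 0, 729/2240, …
g: a_k = 4, 16, 32, 128/3, 128/3, 512/15, 1024/45, 4096/315, 2048/315, …
Product ⇒ symmetric product L₀, ord ≤ 2.
h=∫₀ˣh₀: take L = L₀·Dx.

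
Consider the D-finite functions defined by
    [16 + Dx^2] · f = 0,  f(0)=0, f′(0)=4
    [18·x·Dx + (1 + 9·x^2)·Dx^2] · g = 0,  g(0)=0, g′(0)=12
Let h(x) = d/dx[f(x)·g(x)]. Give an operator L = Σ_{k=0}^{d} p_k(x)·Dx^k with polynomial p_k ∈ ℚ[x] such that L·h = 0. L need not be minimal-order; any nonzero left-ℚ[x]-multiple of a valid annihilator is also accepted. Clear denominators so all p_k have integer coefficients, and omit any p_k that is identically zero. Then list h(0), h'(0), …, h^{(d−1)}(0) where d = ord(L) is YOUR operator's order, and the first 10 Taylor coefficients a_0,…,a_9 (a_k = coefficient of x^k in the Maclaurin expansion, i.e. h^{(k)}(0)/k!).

f: a_k = 0, 4, 0, -32/3, 0, 128/15, 0, -1024/315, 0, 2048/2835, …
g: a_k = 0, 12, 0, -36, 0, 972/5, 0, -8748/7, 0, 8748, …
Sym-product of L_f,L_g gives L₀ (≤ ord 4).
h₀' ⇒ L via d/dx closure of L₀.
L = (524992 + 14103936·x^2 + 183342528·x^4 + 608394240·x^6 + 1431032832·x^8 + 3627970560·x^10 + 8707129344·x^12) + (314208·x + 11036736·x^3 + 108591840·x^5 + 419904000·x^7 + 1209323520·x^9 + 2176782336·x^11)·Dx + (38012 + 1098792·x^2 + 14837580·x^4 + 64186992·x^6 + 209112192·x^8 + 589545216·x^10 + 1088391168·x^12)·Dx^2 + (19638·x + 689796·x^3 + 6786990·x^5 + 26244000·x^7 + 75582720·x^9 + 136048896·x^11)·Dx^3 + (325 + 13581·x^2 + 211167·x^4 + 1635147·x^6 + 7479540·x^8 + 22674816·x^10 + 34012224·x^12)·Dx^4  (order 4).
h: a_k = 0, 96, 0, -1088, 0, 7584, 0, -178048/3, 0, 473509856/945, …
ICs: h(0) = 0, h′(0) = 96, h′′(0) = 0, h′′′(0) = -6528.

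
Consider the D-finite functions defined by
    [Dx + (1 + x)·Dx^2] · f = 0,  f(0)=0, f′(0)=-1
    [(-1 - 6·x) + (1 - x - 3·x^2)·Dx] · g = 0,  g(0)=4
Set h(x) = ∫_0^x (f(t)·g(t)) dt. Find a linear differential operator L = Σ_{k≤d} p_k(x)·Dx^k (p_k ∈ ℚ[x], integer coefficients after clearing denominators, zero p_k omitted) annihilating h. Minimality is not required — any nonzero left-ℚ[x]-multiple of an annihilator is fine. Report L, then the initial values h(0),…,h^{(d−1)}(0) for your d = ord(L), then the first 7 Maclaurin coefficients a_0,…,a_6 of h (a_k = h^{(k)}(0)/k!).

f: a_k = 0, -1, 1/2, -1/3, 1/4, -1/5, 1/6, …
g: a_k = 4, 4, 16, 28, 76, 160, 388, …
f·g: L₀ = L_f ⊗_s L_g, ord ≤ 2·1.
h=∫h₀ ⇒ L = L₀·Dx.
L = (7 + 12·x)·Dx + (1 + 15·x + 15·x^2)·Dx^2 + (-1 + 4·x^2 + 3·x^3)·Dx^3  (order 3).
h: a_k = 0, 0, -2, -2/3, -23/6, -61/15, -1007/90, …
ICs: h(0) = 0, h′(0) = 0, h′′(0) = -4.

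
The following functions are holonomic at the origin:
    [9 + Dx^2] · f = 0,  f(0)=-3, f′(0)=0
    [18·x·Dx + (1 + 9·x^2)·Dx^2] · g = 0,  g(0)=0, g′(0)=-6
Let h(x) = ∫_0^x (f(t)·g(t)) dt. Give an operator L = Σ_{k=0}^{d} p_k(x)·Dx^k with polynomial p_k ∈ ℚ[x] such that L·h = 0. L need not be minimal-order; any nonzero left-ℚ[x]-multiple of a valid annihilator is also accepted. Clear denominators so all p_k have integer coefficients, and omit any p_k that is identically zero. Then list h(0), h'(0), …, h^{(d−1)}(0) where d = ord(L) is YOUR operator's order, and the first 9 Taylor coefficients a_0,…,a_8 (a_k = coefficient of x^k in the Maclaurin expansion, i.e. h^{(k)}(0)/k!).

f: a_k = -3, 0, 27/2, 0, -81/8, 0, 243/80, 0, -2187/4480, …
g: a_k = 0, -6, 0, 18, 0, -486/5, 0, 4374/7, 0, …
h₀=f·g: eliminate ⇒ L₀, order ≤ 2·2.
h=∫h₀ ⇒ L = L₀·Dx.
L = (810 + 18954·x^2 + 72171·x^4 + 236196·x^6 + 531441·x^8)·Dx + (972·x + 14580·x^3 + 78732·x^5 + 236196·x^7)·Dx^2 + (108 + 2592·x^2 + 13122·x^4 + 52488·x^6 + 118098·x^8)·Dx^3 + (108·x + 1620·x^3 + 8748·x^5 + 26244·x^7)·Dx^4 + (2 + 54·x^2 + 567·x^4 + 2916·x^6 + 6561·x^8)·Dx^5  (order 5).
h: a_k = 0, 0, 9, 0, -135/4, 0, 3969/40, 0, -948429/2240, …
ICs: h(0) = 0, h′(0) = 0, h′′(0) = 18, h′′′(0) = 0, h′′′′(0) = -810.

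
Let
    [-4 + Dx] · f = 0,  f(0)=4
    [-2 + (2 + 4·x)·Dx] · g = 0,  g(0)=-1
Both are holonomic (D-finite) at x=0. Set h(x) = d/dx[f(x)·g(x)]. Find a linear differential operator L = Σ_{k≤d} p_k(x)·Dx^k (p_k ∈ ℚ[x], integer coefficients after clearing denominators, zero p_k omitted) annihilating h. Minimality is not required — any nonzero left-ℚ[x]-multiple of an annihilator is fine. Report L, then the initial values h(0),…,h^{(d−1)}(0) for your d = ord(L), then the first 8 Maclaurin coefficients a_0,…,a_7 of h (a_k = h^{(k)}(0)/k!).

L = (23 + 80·x + 64·x^2) + (-5 - 18·x - 16·x^2)·Dx  (order 1).
h: a_k = -20, -92, -206, -898/3, -1949/6, -1643/6, -36047/180, -135617/1260, …
ICs: h(0) = -20.

f: a_k = 4, 16, 32, 128/3, 128/3, 512/15, 1024/45, 4096/315, …
g: a_k = -1, -1, 1/2, -1/2, 5/8, -7/8, 21/16, -33/16, …
Product ⇒ symmetric product L₀, ord ≤ 1.
Derive L from L₀ (diff closure).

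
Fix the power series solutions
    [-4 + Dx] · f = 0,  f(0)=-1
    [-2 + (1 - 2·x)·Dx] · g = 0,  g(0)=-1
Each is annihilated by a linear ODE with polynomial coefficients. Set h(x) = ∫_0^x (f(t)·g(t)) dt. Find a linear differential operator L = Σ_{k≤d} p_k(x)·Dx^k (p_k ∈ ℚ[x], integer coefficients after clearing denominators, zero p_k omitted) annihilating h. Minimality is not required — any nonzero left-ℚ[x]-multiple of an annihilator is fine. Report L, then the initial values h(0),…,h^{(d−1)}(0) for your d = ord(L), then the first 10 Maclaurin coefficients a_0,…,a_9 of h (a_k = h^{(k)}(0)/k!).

f: a_k = -1, -4, -8, -32/3, -32/3, -128/15, -256/45, -1024/315, -512/315, -2048/2835, …
g: a_k = -1, -2, -4, -8, -16, -32, -64, -128, -256, -512, …
L₀ := L_f ⊗_s L_g (sym. prod.), ord ≤ 1.
∫: right-multiply L₀ by Dx.
L = (6 - 8·x)·Dx + (-1 + 2·x)·Dx^2  (order 2).
h: a_k = 0, 1, 3, 20/3, 38/3, 112/5, 1744/45, 21184/315, 2480/21, 595712/2835, …
ICs: h(0) = 0, h′(0) = 1.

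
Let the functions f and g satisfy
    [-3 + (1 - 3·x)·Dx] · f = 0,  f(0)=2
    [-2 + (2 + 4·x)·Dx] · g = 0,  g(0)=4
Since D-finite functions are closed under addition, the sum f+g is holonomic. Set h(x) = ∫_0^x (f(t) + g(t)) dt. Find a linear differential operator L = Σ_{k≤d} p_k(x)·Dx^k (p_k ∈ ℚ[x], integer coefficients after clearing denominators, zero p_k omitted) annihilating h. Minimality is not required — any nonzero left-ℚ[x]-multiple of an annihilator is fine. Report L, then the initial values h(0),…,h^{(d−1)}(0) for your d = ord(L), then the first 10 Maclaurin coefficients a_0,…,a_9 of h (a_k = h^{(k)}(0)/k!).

L = (-42 - 54·x)·Dx + (38 + 132·x + 162·x^2)·Dx^2 + (-4 - 14·x + 42·x^2 + 108·x^3)·Dx^3  (order 3).
h: a_k = 0, 6, 5, 16/3, 14, 319/10, 979/12, 5811/28, 17529/32, 139825/96, …
ICs: h(0) = 0, h′(0) = 6, h′′(0) = 10.

f: a_k = 2, 6, 18, 54, 162, 486, 1458, 4374, 13122, 39366, …
g: a_k = 4, 4, -2, 2, -5/2, 7/2, -21/4, 33/4, -429/32, 715/32, …
L₀ := lclm(L_f,L_g); ord L₀ ≤ 1+1.
Integrate: L := L₀·Dx.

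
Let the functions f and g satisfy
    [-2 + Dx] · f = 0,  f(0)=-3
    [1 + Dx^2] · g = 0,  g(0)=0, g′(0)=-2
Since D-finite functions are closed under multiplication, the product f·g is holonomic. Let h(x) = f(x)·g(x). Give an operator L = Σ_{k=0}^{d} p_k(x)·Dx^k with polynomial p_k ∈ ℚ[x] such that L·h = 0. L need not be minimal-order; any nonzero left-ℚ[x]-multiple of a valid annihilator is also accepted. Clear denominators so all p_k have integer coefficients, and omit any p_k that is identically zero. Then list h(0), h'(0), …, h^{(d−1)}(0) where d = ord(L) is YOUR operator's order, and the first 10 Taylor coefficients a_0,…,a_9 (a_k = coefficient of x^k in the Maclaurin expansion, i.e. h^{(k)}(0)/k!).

f: a_k = -3, -6, -6, -4, -2, -4/5, -4/15, -8/105, -2/105, -4/945, …
g: a_k = 0, -2, 0, 1/3, 0, -1/60, 0, 1/2520, 0, -1/181440, …
h₀=f·g: eliminate ⇒ L₀, order ≤ 1·2.
L = 5 - 4·Dx + Dx^2  (order 2).
h: a_k = 0, 6, 12, 11, 6, 41/20, 11/30, -29/840, -1/20, -1199/60480, …
ICs: h(0) = 0, h′(0) = 6.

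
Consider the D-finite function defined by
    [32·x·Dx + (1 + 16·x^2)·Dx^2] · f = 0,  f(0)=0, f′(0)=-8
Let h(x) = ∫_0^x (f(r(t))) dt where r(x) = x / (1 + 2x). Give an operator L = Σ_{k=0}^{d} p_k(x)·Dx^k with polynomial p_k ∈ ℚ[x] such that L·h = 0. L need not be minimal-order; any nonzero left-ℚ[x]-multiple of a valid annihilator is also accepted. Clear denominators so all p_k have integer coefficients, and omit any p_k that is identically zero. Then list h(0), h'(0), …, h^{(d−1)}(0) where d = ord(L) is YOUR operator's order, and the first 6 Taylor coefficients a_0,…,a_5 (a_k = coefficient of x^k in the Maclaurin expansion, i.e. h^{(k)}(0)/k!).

L = (4 + 40·x)·Dx^2 + (1 + 4·x + 20·x^2)·Dx^3  (order 3).
h: a_k = 0, 0, -4, 16/3, 8/3, -192/5, …
ICs: h(0) = 0, h′(0) = 0, h′′(0) = -8.

f: a_k = 0, -8, 0, 128/3, 0, -2048/5, …
h₀=f(r): pull back L_f along r ⇒ L₀.
h=∫h₀ ⇒ L = L₀·Dx.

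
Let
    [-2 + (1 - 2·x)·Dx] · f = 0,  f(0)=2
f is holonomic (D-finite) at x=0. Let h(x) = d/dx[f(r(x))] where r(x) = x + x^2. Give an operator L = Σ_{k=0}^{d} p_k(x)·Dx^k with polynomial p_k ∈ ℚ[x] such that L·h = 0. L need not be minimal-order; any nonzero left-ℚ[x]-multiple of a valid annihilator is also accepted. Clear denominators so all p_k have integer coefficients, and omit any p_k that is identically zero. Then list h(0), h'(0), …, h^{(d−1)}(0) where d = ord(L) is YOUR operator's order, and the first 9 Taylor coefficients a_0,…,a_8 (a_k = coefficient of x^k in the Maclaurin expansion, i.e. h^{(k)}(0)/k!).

f: a_k = 2, 4, 8, 16, 32, 64, 128, 256, 512, …
h₀=f(r): pull back L_f along r ⇒ L₀.
Derive L from L₀ (diff closure).
L = (6 + 12·x + 12·x^2) + (-1 + 6·x^2 + 4·x^3)·Dx  (order 1).
h: a_k = 4, 24, 96, 352, 1200, 3936, 12544, 39168, 120384, …
ICs: h(0) = 4.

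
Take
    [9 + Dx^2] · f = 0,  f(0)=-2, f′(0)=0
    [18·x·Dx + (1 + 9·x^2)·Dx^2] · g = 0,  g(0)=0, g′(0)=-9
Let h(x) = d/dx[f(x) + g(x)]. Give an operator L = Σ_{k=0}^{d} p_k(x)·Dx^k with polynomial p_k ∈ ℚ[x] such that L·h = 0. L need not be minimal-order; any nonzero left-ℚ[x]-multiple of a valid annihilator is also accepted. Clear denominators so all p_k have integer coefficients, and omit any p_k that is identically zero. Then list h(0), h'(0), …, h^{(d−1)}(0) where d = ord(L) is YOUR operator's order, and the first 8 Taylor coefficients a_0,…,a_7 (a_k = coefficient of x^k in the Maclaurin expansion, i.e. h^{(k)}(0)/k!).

f: a_k = -2, 0, 9, 0, -27/4, 0, 81/40, 0, …
g: a_k = 0, -9, 0, 27, 0, -729/5, 0, 6561/7, …
L₀ := lclm(L_f,L_g); ord L₀ ≤ 2+2.
Derive L from L₀ (diff closure).
L = (-1782·x + 20412·x^3 + 13122·x^5) + (-9 + 567·x^2 + 6561·x^4 + 6561·x^6)·Dx + (-198·x + 2268·x^3 + 1458·x^5)·Dx^2 + (-1 + 63·x^2 + 729·x^4 + 729·x^6)·Dx^3  (order 3).
h: a_k = -9, 18, 81, -27, -729, 243/20, 6561, -729/280, …
ICs: h(0) = -9, h′(0) = 18, h′′(0) = 162.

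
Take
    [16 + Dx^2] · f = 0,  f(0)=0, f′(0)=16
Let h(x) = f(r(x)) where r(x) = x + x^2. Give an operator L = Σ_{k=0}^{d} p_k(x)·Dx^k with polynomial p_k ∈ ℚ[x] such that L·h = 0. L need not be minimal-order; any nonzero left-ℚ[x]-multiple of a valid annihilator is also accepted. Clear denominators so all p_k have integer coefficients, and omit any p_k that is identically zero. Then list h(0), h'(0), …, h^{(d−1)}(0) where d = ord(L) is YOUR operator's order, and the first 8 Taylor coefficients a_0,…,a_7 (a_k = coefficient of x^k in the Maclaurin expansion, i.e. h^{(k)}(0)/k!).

L = (16 + 96·x + 192·x^2 + 128·x^3) - 2·Dx + (1 + 2·x)·Dx^2  (order 2).
h: a_k = 0, 16, 16, -128/3, -128, -1408/15, 128, 103424/315, …
ICs: h(0) = 0, h′(0) = 16.

f: a_k = 0, 16, 0, -128/3, 0, 512/15, 0, -4096/315, …
L₀ from L_f via x↦r, Dx↦r'^{-1}Dx.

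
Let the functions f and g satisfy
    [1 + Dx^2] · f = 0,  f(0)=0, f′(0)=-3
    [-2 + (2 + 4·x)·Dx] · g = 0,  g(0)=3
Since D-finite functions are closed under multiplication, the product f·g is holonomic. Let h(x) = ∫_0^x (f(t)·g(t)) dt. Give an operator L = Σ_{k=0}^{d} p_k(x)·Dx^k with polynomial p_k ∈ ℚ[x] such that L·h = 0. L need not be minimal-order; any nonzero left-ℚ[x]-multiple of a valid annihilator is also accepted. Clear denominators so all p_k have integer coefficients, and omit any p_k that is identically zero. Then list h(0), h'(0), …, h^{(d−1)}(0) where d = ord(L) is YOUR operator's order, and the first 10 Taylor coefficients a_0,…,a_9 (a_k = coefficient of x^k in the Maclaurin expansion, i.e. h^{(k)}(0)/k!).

f: a_k = 0, -3, 0, 1/2, 0, -1/40, 0, 1/1680, 0, -1/120960, …
g: a_k = 3, 3, -3/2, 3/2, -15/8, 21/8, -63/16, 99/16, -1287/128, 2145/128, …
h₀=f·g: eliminate ⇒ L₀, order ≤ 2·1.
h=∫h₀ ⇒ L = L₀·Dx.
L = (4 + 4·x + 4·x^2)·Dx + (-2 - 4·x)·Dx^2 + (1 + 4·x + 4·x^2)·Dx^3  (order 3).
h: a_k = 0, 0, -9/2, -3, 3/2, -3/5, 4/5, -36/35, 191/140, -121/63, …
ICs: h(0) = 0, h′(0) = 0, h′′(0) = -9.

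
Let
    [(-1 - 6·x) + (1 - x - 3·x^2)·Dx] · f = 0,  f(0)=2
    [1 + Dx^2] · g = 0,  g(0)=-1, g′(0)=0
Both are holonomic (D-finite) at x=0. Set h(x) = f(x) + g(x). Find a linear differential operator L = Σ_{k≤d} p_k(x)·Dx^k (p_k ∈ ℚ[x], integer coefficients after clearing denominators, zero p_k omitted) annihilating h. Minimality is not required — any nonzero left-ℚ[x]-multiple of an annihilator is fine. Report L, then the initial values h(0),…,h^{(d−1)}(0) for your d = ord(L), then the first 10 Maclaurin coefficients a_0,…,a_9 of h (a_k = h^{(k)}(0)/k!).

L = (43 + 292·x + 307·x^2 + 624·x^3 + 45·x^4 + 54·x^5) + (-9 - 7·x - 6·x^2 + 91·x^3 + 144·x^4 + 27·x^5 + 27·x^6)·Dx + (43 + 292·x + 307·x^2 + 624·x^3 + 45·x^4 + 54·x^5)·Dx^2 + (-9 - 7·x - 6·x^2 + 91·x^3 + 144·x^4 + 27·x^5 + 27·x^6)·Dx^3  (order 3).
h: a_k = 1, 2, 17/2, 14, 911/24, 80, 139681/720, 434, 40965119/40320, 2318, …
ICs: h(0) = 1, h′(0) = 2, h′′(0) = 17.

f: a_k = 2, 2, 8, 14, 38, 80, 194, 434, 1016, 2318, …
g: a_k = -1, 0, 1/2, 0, -1/24, 0, 1/720, 0, -1/40320, 0, …
L₀ := lclm(L_f,L_g); ord L₀ ≤ 1+2.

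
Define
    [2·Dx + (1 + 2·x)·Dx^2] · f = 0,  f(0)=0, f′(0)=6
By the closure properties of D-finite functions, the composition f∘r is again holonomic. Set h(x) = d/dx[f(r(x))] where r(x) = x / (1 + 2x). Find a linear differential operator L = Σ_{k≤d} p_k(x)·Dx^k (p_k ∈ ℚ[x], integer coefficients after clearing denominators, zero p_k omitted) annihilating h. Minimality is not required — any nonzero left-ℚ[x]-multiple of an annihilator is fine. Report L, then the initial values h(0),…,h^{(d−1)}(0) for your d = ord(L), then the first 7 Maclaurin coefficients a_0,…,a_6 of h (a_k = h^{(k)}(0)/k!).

L = (6 + 16·x) + (1 + 6·x + 8·x^2)·Dx  (order 1).
h: a_k = 6, -36, 168, -720, 2976, -12096, 48768, …
ICs: h(0) = 6.

f: a_k = 0, 6, -6, 8, -12, 96/5, -32, …
h₀=f(r): pull back L_f along r ⇒ L₀.
h₀' ⇒ L via d/dx closure of L₀.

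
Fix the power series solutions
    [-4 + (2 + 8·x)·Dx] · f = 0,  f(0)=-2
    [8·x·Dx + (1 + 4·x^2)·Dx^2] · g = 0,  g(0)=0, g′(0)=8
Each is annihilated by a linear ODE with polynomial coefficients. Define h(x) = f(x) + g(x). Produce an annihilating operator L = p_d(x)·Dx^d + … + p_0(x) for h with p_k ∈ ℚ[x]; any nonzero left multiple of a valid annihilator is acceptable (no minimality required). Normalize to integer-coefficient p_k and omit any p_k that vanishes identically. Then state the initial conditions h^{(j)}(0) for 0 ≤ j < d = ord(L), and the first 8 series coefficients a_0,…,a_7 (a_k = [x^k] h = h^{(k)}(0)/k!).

L = (-8 - 80·x + 96·x^2 + 192·x^3)·Dx + (-10 - 32·x - 64·x^2 + 384·x^3 + 672·x^4)·Dx^2 + (-1 + 24·x^2 + 48·x^3 + 112·x^4 + 192·x^5)·Dx^3  (order 3).
h: a_k = -2, 4, 4, -56/3, 20, -152/5, 168, -4208/7, …
ICs: h(0) = -2, h′(0) = 4, h′′(0) = 8.

f: a_k = -2, -4, 4, -8, 20, -56, 168, -528, …
g: a_k = 0, 8, 0, -32/3, 0, 128/5, 0, -512/7, …
f+g: L₀ = lclm(L_f,L_g), ord ≤ 1+2.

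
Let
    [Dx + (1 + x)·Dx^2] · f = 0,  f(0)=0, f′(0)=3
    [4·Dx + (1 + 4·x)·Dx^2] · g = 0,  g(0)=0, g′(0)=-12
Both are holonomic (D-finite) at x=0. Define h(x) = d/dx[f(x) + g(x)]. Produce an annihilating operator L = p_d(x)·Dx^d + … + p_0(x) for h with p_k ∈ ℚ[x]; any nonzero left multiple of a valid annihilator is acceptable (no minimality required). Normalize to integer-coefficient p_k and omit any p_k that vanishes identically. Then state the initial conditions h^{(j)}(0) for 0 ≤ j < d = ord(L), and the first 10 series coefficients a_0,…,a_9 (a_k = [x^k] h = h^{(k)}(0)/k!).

L = 8 + (10 + 16·x)·Dx + (1 + 5·x + 4·x^2)·Dx^2  (order 2).
h: a_k = -9, 45, -189, 765, -3069, 12285, -49149, 196605, -786429, 3145725, …
ICs: h(0) = -9, h′(0) = 45.

f: a_k = 0, 3, -3/2, 1, -3/4, 3/5, -1/2, 3/7, -3/8, 1/3, …
g: a_k = 0, -12, 24, -64, 192, -3072/5, 2048, -49152/7, 24576, -262144/3, …
Weyl lclm of L_f,L_g ⇒ L₀ (ord ≤ 4).
Differentiate: ansatz ord ≤ ord L₀ ⇒ L.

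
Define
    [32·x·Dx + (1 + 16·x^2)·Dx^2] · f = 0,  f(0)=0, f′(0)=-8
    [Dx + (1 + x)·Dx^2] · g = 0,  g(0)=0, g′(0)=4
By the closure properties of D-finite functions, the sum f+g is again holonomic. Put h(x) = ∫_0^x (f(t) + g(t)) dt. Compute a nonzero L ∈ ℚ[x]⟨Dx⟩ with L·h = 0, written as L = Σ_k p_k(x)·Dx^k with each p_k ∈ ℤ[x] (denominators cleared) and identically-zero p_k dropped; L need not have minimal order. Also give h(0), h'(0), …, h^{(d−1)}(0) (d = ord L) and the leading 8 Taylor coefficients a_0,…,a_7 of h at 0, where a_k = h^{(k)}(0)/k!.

L = (-32 - 96·x + 1536·x^2 + 512·x^3)·Dx^2 + (-34 - 64·x + 1440·x^2 + 3072·x^3 + 1024·x^4)·Dx^3 + (-1 + 31·x + 32·x^2 + 512·x^3 + 768·x^4 + 256·x^5)·Dx^4  (order 4).
h: a_k = 0, 0, -2, -2/3, 11, -1/5, -1022/15, -2/21, …
ICs: h(0) = 0, h′(0) = 0, h′′(0) = -4, h′′′(0) = -4.

f: a_k = 0, -8, 0, 128/3, 0, -2048/5, 0, 32768/7, …
g: a_k = 0, 4, -2, 4/3, -1, 4/5, -2/3, 4/7, …
L₀ := lclm(L_f,L_g); ord L₀ ≤ 2+2.
h=∫₀ˣh₀: take L = L₀·Dx.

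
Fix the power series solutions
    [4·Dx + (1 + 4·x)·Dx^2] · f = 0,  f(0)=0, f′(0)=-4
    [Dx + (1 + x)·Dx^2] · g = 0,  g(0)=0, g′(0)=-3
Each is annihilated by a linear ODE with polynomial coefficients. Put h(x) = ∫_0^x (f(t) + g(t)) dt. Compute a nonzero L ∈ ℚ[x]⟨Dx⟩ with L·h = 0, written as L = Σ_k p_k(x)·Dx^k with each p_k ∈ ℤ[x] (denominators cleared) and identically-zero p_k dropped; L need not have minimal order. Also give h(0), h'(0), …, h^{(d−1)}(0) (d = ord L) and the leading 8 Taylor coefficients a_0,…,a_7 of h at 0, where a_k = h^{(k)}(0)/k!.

L = 8·Dx^2 + (10 + 16·x)·Dx^3 + (1 + 5·x + 4·x^2)·Dx^4  (order 4).
h: a_k = 0, 0, -7/2, 19/6, -67/12, 259/20, -1027/30, 4099/42, …
ICs: h(0) = 0, h′(0) = 0, h′′(0) = -7, h′′′(0) = 19.

f: a_k = 0, -4, 8, -64/3, 64, -1024/5, 2048/3, -16384/7, …
g: a_k = 0, -3, 3/2, -1, 3/4, -3/5, 1/2, -3/7, …
Sum ⇒ L₀ = lclm(L_f,L_g) in ℚ(x)⟨Dx⟩.
∫: right-multiply L₀ by Dx.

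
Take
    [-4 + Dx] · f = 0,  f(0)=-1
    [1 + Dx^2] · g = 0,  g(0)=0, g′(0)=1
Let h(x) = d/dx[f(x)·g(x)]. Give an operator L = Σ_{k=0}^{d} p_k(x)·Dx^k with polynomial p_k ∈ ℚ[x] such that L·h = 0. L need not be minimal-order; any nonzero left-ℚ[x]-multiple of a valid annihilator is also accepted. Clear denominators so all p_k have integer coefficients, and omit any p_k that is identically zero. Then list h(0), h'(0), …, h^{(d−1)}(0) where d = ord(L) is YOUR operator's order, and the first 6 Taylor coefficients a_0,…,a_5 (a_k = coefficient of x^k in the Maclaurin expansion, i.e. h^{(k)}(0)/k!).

L = 17 - 8·Dx + Dx^2  (order 2).
h: a_k = -1, -8, -47/2, -40, -1121/24, -611/15, …
ICs: h(0) = -1, h′(0) = -8.

f: a_k = -1, -4, -8, -32/3, -32/3, -128/15, …
g: a_k = 0, 1, 0, -1/6, 0, 1/120, …
Sym-product of L_f,L_g gives L₀ (≤ ord 2).
Differentiate: ansatz ord ≤ ord L₀ ⇒ L.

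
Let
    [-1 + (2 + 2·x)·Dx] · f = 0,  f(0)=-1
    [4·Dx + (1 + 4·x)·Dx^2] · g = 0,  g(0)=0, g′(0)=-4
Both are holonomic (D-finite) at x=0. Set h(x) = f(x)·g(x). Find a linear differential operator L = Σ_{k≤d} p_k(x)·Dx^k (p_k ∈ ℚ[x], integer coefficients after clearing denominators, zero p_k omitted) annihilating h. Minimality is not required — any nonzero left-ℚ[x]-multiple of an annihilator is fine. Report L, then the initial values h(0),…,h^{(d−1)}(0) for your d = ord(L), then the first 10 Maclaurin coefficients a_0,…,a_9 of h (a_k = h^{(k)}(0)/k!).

L = (-5 + 4·x) + (12 + 12·x)·Dx + (4 + 24·x + 36·x^2 + 16·x^3)·Dx^2  (order 2).
h: a_k = 0, 4, -6, 101/6, -625/12, 81349/480, -547691/960, 52913387/26880, -372033667/53760, 12740089997/516096, …
ICs: h(0) = 0, h′(0) = 4.

f: a_k = -1, -1/2, 1/8, -1/16, 5/128, -7/256, 21/1024, -33/2048, 429/32768, -715/65536, …
g: a_k = 0, -4, 8, -64/3, 64, -1024/5, 2048/3, -16384/7, 8192, -262144/9, …
h₀=f·g: eliminate ⇒ L₀, order ≤ 1·2.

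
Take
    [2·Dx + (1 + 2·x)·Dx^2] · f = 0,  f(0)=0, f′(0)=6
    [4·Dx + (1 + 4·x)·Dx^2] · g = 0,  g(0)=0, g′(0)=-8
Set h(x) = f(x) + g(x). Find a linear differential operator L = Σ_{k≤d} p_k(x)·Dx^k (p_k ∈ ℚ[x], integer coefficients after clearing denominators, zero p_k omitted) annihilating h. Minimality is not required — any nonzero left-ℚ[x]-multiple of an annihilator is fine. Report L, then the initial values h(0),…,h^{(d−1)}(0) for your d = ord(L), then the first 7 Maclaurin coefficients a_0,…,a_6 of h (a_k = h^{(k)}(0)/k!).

f: a_k = 0, 6, -6, 8, -12, 96/5, -32, …
g: a_k = 0, -8, 16, -128/3, 128, -2048/5, 4096/3, …
h₀=f+g: left-lcm gives L₀, ord ≤ 4.
L = 16·Dx + (12 + 32·x)·Dx^2 + (1 + 6·x + 8·x^2)·Dx^3  (order 3).
h: a_k = 0, -2, 10, -104/3, 116, -1952/5, 4000/3, …
ICs: h(0) = 0, h′(0) = -2, h′′(0) = 20.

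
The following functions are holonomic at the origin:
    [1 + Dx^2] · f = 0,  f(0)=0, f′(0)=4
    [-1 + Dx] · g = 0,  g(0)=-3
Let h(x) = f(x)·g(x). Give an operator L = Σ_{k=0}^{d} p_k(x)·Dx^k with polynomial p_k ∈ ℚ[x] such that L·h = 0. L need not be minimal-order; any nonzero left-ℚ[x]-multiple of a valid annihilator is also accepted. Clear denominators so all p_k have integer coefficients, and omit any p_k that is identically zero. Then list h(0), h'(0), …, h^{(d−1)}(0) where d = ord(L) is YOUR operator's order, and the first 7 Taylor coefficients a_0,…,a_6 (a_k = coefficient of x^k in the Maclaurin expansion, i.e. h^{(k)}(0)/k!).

L = 2 - 2·Dx + Dx^2  (order 2).
h: a_k = 0, -12, -12, -4, 0, 2/5, 2/15, …
ICs: h(0) = 0, h′(0) = -12.

f: a_k = 0, 4, 0, -2/3, 0, 1/30, 0, …
g: a_k = -3, -3, -3/2, -1/2, -1/8, -1/40, -1/240, …
Sym-product of L_f,L_g gives L₀ (≤ ord 2).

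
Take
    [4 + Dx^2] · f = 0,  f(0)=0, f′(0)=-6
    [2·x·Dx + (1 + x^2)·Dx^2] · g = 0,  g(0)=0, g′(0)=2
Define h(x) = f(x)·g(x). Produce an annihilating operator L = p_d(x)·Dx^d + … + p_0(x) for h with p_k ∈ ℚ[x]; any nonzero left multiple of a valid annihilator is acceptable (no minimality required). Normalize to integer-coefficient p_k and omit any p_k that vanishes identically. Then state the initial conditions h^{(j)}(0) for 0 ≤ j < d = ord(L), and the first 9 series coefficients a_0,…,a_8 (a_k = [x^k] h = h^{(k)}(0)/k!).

f: a_k = 0, -6, 0, 4, 0, -4/5, 0, 8/105, 0, …
g: a_k = 0, 2, 0, -2/3, 0, 2/5, 0, -2/7, 0, …
f·g: L₀ = L_f ⊗_s L_g, ord ≤ 2·2.
L = (160 + 464·x^2 + 464·x^4 + 256·x^6 + 64·x^8) + (96·x + 224·x^3 + 192·x^5 + 64·x^7)·Dx + (60 + 188·x^2 + 216·x^4 + 128·x^6 + 32·x^8)·Dx^2 + (24·x + 56·x^3 + 48·x^5 + 16·x^7)·Dx^3 + (5 + 18·x^2 + 25·x^4 + 16·x^6 + 4·x^8)·Dx^4  (order 4).
h: a_k = 0, 0, -12, 0, 12, 0, -20/3, 0, 4, …
ICs: h(0) = 0, h′(0) = 0, h′′(0) = -24, h′′′(0) = 0.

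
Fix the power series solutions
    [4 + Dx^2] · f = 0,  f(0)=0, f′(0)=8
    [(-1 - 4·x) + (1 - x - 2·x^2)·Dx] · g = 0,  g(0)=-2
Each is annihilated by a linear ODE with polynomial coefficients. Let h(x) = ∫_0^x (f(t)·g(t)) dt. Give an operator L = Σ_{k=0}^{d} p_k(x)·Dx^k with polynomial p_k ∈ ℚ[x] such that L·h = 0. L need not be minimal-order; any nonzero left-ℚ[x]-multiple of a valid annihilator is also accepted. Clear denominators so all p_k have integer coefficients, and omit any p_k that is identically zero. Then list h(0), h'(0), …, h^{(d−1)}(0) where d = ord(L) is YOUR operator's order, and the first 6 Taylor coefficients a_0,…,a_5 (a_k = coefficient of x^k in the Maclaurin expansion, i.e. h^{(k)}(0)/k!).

f: a_k = 0, 8, 0, -16/3, 0, 16/15, …
g: a_k = -2, -2, -6, -10, -22, -42, …
f·g: L₀ = L_f ⊗_s L_g, ord ≤ 2·1.
h=∫h₀ ⇒ L = L₀·Dx.
L = (4·x + 8·x^2)·Dx + (2 + 8·x)·Dx^2 + (-1 + x + 2·x^2)·Dx^3  (order 3).
h: a_k = 0, 0, -8, -16/3, -28/3, -208/15, …
ICs: h(0) = 0, h′(0) = 0, h′′(0) = -16.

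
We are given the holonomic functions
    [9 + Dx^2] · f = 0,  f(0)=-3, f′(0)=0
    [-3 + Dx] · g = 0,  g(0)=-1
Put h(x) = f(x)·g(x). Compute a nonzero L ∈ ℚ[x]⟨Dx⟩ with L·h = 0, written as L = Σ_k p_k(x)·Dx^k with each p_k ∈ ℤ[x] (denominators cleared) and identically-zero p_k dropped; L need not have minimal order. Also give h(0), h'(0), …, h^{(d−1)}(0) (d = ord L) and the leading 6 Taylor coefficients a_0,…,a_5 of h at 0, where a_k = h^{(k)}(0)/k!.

f: a_k = -3, 0, 27/2, 0, -81/8, 0, …
g: a_k = -1, -3, -9/2, -9/2, -27/8, -81/40, …
Sym-product of L_f,L_g gives L₀ (≤ ord 2).
L = 18 - 6·Dx + Dx^2  (order 2).
h: a_k = 3, 9, 0, -27, -81/2, -243/10, …
ICs: h(0) = 3, h′(0) = 9.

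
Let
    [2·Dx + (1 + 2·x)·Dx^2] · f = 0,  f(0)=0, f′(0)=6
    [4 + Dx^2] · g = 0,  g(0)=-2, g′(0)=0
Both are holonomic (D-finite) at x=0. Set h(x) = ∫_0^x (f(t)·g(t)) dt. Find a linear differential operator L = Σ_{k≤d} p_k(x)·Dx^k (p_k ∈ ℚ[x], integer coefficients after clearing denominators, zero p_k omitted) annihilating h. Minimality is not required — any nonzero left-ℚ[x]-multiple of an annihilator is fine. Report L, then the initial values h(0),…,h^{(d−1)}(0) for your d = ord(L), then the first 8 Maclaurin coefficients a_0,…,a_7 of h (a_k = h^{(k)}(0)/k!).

L = (-48 + 192·x + 1216·x^2 + 2048·x^3 + 1024·x^4)·Dx + (32 + 320·x + 768·x^2 + 512·x^3)·Dx^2 + (160·x + 672·x^2 + 1024·x^3 + 512·x^4)·Dx^3 + (8 + 80·x + 192·x^2 + 128·x^3)·Dx^4 + (3 + 28·x + 92·x^2 + 128·x^3 + 64·x^4)·Dx^5  (order 5).
h: a_k = 0, 0, -6, 4, 2, 0, -12/5, 24/7, …
ICs: h(0) = 0, h′(0) = 0, h′′(0) = -12, h′′′(0) = 24, h′′′′(0) = 48.

f: a_k = 0, 6, -6, 8, -12, 96/5, -32, 384/7, …
g: a_k = -2, 0, 4, 0, -4/3, 0, 8/45, 0, …
Sym-product of L_f,L_g gives L₀ (≤ ord 4).
h=∫₀ˣh₀: take L = L₀·Dx.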